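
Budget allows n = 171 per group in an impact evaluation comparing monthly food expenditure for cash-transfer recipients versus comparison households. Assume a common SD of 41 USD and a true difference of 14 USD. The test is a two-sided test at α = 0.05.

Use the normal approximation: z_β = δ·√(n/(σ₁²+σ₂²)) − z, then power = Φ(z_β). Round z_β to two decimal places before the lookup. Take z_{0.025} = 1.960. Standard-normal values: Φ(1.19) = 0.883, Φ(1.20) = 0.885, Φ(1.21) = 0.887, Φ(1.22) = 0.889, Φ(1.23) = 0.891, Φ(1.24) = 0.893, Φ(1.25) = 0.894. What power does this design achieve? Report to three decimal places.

Power ≈ 0.885

z_β = δ·√(n/(σ₁²+σ₂²)) − z_{α/2}
    = 14 · √(171/3362) − 1.960
    = 14 · 0.22553 − 1.960
    = 3.1574 − 1.960 = 1.1974 → 1.20
Power = Φ(1.20) = 0.885.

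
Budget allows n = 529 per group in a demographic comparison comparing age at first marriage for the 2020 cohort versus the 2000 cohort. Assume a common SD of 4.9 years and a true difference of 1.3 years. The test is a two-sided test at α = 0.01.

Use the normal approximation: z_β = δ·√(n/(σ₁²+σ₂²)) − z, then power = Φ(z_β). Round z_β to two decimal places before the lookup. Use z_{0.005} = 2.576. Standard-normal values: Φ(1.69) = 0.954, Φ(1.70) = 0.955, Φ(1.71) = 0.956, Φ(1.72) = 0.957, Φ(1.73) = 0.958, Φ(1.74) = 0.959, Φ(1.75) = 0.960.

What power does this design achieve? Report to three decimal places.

z_β = δ·√(n/(σ₁²+σ₂²)) − z_{α/2}
    = 1.3 · √(529/48.02) − 2.576
    = 1.3 · 3.31907 − 2.576
    = 4.3148 − 2.576 = 1.7388 → 1.74
Power = Φ(1.74) = 0.959.

Power ≈ 0.959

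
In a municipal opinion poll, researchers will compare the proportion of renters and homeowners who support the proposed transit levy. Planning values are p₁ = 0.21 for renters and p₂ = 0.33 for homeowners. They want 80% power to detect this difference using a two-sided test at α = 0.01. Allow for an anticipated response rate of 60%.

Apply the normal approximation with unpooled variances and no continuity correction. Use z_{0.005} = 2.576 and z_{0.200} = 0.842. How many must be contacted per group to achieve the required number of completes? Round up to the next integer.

n = (z_{α/2} + z_β)² · [p₁(1−p₁) + p₂(1−p₂)] / (p₁ − p₂)²
  = (2.576 + 0.842)² · (0.21·0.79 + 0.33·0.67) / (-0.12)²
  = (3.418)² · (0.1659 + 0.2211) / 0.0144
  = 11.6827 · 0.3870 / 0.0144
  = 313.97
Adjust for 60% response: 313.97 / 0.60 = 523.29.
Round up → n = 524 per group.

n = 524 per group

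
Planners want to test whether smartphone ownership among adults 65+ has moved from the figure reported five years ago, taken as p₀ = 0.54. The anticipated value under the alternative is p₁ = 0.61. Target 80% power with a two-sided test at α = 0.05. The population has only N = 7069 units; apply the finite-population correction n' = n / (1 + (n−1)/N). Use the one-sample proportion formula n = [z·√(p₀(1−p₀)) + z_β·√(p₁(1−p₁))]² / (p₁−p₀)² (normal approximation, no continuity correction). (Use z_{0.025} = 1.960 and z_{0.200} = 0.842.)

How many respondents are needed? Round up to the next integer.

n = [z_{α/2}·√(p₀q₀) + z_β·√(p₁q₁)]² / (p₁ − p₀)²
  = [1.960·√(0.54·0.46) + 0.842·√(0.61·0.39)]² / (0.07)²
  = [1.960·0.4984 + 0.842·0.4877]² / 0.0049
  = [1.3875]² / 0.0049
  = 392.91
Finite-population correction (N = 7069): 392.91 / (1 + (392.91 − 1)/7069) = 372.27.
Round up → n = 373.

n = 373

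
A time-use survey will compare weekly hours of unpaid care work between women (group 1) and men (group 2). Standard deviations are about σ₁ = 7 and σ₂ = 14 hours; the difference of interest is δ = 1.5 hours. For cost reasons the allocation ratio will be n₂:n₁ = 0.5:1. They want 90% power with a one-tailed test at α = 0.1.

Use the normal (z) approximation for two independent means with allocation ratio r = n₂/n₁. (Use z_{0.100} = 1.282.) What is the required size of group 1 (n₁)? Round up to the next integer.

n₁ = 1289

n₁ = (z_α + z_β)² · (σ₁² + σ₂²/r) / δ²
   = (1.282 + 1.282)² · (7² + 14²/0.5) / 1.5²
   = 6.5741 · (49 + 392) / 2.25
   = 6.5741 · 441 / 2.25
   = 1288.52
Round up → n₁ = 1289; n₂ = r·n₁ = 0.5 × 1289 = 645.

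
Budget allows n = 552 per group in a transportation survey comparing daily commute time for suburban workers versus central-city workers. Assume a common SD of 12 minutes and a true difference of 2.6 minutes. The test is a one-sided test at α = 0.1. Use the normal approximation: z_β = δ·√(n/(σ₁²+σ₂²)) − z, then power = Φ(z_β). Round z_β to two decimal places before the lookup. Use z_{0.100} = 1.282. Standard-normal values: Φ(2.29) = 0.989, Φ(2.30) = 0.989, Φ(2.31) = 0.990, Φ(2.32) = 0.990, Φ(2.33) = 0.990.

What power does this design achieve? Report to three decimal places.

z_β = δ·√(n/(σ₁²+σ₂²)) − z_α
    = 2.6 · √(552/288) − 1.282
    = 2.6 · 1.38444 − 1.282
    = 3.5995 − 1.282 = 2.3175 → 2.32
Power = Φ(2.32) = 0.990.

Power ≈ 0.990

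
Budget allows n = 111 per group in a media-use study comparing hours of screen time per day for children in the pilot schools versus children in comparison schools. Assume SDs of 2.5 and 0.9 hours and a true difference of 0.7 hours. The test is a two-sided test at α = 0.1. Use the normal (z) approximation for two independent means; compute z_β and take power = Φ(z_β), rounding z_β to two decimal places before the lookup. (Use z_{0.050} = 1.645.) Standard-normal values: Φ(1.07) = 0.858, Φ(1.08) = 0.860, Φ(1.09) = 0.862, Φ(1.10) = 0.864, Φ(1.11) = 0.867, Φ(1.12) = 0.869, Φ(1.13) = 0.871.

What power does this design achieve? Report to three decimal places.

Power ≈ 0.871

z_β = δ·√(n/(σ₁²+σ₂²)) − z_{α/2}
    = 0.7 · √(111/7.06) − 1.645
    = 0.7 · 3.96515 − 1.645
    = 2.7756 − 1.645 = 1.1306 → 1.13
Power = Φ(1.13) = 0.871.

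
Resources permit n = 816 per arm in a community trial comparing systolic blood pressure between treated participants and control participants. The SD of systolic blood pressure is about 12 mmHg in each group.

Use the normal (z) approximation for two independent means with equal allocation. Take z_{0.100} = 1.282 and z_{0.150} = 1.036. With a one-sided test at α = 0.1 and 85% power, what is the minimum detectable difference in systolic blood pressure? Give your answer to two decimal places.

Minimum detectable difference ≈ 1.38 mmHg

δ = (z_α + z_β) · √((σ₁²+σ₂²)/n)
  = (1.282 + 1.036) · √(288/816)
  = 2.318 · √0.35294
  = 2.318 · 0.5941
  = 1.3771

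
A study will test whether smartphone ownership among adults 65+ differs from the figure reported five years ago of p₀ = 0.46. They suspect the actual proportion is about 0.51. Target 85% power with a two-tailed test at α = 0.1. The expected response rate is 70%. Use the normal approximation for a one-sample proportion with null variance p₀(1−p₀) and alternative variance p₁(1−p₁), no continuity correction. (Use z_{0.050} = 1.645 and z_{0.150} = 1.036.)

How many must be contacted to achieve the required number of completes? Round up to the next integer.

n = [z_{α/2}·√(p₀q₀) + z_β·√(p₁q₁)]² / (p₁ − p₀)²
  = [1.645·√(0.46·0.54) + 1.036·√(0.51·0.49)]² / (0.05)²
  = [1.645·0.4984 + 1.036·0.4999]² / 0.0025
  = [1.3378]² / 0.0025
  = 715.84
Adjust for 70% response: 715.84 / 0.70 = 1022.63.
Round up → n = 1023.

n = 1023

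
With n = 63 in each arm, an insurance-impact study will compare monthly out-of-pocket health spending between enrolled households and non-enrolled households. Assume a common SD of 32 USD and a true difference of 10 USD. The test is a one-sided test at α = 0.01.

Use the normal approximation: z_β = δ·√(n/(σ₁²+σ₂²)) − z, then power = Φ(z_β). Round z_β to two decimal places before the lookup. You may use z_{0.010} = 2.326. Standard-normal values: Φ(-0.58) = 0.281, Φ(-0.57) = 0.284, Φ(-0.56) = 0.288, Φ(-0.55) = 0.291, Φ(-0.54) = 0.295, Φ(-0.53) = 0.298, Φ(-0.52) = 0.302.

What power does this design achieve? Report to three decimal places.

z_β = δ·√(n/(σ₁²+σ₂²)) − z_α
    = 10 · √(63/2048) − 2.326
    = 10 · 0.17539 − 2.326
    = 1.7539 − 2.326 = -0.5721 → -0.57
Power = Φ(-0.57) = 0.284.

Power ≈ 0.284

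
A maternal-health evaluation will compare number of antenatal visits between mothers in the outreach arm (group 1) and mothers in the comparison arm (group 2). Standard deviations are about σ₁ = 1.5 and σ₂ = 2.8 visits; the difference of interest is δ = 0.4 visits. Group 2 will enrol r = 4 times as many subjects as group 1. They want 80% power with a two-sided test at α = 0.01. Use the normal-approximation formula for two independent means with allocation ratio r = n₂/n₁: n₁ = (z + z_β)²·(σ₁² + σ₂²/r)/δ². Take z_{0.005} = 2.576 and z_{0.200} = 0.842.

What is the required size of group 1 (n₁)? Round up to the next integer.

n₁ = (z_{α/2} + z_β)² · (σ₁² + σ₂²/r) / δ²
   = (2.576 + 0.842)² · (1.5² + 2.8²/4) / 0.4²
   = 11.6827 · (2.25 + 1.96) / 0.16
   = 11.6827 · 4.21 / 0.16
   = 307.40
Round up → n₁ = 308; n₂ = r·n₁ = 4 × 308 = 1232.

n₁ = 308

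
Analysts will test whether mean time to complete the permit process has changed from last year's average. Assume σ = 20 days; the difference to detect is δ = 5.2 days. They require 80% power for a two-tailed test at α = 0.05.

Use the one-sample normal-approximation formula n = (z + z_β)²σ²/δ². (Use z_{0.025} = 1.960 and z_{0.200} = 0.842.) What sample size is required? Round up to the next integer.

n = (z_{α/2} + z_β)² · σ² / δ²
  = (1.960 + 0.842)² · 20² / 5.2²
  = 7.8512 · 400 / 27.04
  = 116.14
Round up → n = 117.

n = 117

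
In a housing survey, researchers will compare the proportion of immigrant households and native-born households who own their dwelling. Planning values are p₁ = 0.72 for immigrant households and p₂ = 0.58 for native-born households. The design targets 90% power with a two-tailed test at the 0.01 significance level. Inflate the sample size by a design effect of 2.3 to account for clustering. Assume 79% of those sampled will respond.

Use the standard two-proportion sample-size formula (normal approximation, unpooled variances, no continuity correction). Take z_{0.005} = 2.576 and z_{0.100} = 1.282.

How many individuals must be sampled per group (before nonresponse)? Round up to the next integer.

n = (z_{α/2} + z_β)² · [p₁(1−p₁) + p₂(1−p₂)] / (p₁ − p₂)²
  = (2.576 + 1.282)² · (0.72·0.28 + 0.58·0.42) / (0.14)²
  = (3.858)² · (0.2016 + 0.2436) / 0.0196
  = 14.8842 · 0.4452 / 0.0196
  = 338.08
Design effect: 2.3 × 338.08 = 777.59.
Adjust for 79% response: 777.59 / 0.79 = 984.29.
Round up → n = 985 per group.

n = 985 per group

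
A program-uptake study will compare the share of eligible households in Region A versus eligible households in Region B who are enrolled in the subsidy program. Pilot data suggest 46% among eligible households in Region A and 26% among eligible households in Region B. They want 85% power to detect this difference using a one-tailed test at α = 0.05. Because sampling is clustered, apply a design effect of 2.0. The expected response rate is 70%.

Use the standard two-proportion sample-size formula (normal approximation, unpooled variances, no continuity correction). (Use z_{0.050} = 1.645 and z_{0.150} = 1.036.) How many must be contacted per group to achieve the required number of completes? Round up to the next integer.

n = 227 per group

n = (z_α + z_β)² · [p₁(1−p₁) + p₂(1−p₂)] / (p₁ − p₂)²
  = (1.645 + 1.036)² · (0.46·0.54 + 0.26·0.74) / (0.20)²
  = (2.681)² · (0.2484 + 0.1924) / 0.0400
  = 7.1878 · 0.4408 / 0.0400
  = 79.21
Design effect: 2.0 × 79.21 = 158.42.
Adjust for 70% response: 158.42 / 0.70 = 226.31.
Round up → n = 227 per group.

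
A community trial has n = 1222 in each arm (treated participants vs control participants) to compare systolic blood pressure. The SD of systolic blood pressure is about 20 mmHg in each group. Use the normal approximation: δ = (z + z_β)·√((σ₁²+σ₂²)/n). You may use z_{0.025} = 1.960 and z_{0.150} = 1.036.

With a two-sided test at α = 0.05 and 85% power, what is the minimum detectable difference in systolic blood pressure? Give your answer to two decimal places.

δ = (z_{α/2} + z_β) · √((σ₁²+σ₂²)/n)
  = (1.960 + 1.036) · √(800/1222)
  = 2.996 · √0.65466
  = 2.996 · 0.8091
  = 2.4241

Minimum detectable difference ≈ 2.42 mmHg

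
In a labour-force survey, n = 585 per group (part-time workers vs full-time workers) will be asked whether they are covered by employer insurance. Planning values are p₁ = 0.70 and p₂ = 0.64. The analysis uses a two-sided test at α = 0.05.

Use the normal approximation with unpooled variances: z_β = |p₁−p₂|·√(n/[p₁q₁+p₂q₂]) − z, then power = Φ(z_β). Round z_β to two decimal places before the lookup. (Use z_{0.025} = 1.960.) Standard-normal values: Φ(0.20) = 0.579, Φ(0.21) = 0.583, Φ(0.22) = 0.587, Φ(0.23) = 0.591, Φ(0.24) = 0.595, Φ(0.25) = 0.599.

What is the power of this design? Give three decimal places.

Power ≈ 0.591

z_β = |p₁−p₂|·√(n/[p₁q₁+p₂q₂]) − z_{α/2}
    = 0.06 · √(585/0.4404) − 1.960
    = 0.06 · 36.4464 − 1.960
    = 2.1868 − 1.960 = 0.2268 → 0.23
Power = Φ(0.23) = 0.591.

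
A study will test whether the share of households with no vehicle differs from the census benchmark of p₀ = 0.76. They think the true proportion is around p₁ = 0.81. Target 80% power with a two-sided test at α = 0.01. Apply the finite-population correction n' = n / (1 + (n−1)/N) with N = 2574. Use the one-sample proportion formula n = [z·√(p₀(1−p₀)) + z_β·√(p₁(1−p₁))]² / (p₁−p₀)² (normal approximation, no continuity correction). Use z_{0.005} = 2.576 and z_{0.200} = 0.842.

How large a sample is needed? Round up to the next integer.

n = [z_{α/2}·√(p₀q₀) + z_β·√(p₁q₁)]² / (p₁ − p₀)²
  = [2.576·√(0.76·0.24) + 0.842·√(0.81·0.19)]² / (0.05)²
  = [2.576·0.4271 + 0.842·0.3923]² / 0.0025
  = [1.4305]² / 0.0025
  = 818.51
Finite-population correction (N = 2574): 818.51 / (1 + (818.51 − 1)/2574) = 621.21.
Round up → n = 622.

n = 622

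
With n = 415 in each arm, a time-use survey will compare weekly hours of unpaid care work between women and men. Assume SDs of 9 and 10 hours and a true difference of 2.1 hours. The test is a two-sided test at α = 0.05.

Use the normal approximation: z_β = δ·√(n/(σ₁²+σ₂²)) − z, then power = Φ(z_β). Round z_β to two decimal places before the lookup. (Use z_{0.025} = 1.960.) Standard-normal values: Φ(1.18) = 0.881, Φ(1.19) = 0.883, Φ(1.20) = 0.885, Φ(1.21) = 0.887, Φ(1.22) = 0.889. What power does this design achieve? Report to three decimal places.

Power ≈ 0.889

z_β = δ·√(n/(σ₁²+σ₂²)) − z_{α/2}
    = 2.1 · √(415/181) − 1.960
    = 2.1 · 1.51421 − 1.960
    = 3.1798 − 1.960 = 1.2198 → 1.22
Power = Φ(1.22) = 0.889.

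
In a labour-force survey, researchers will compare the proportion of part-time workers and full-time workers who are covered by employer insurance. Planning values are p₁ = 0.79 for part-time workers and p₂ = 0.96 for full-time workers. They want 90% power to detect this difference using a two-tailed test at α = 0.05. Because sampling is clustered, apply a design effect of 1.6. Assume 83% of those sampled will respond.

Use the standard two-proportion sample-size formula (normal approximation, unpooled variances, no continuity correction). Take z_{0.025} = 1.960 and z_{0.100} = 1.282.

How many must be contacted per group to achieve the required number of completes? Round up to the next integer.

n = (z_{α/2} + z_β)² · [p₁(1−p₁) + p₂(1−p₂)] / (p₁ − p₂)²
  = (1.960 + 1.282)² · (0.79·0.21 + 0.96·0.04) / (-0.17)²
  = (3.242)² · (0.1659 + 0.0384) / 0.0289
  = 10.5106 · 0.2043 / 0.0289
  = 74.30
Design effect: 1.6 × 74.30 = 118.88.
Adjust for 83% response: 118.88 / 0.83 = 143.23.
Round up → n = 144 per group.

n = 144 per group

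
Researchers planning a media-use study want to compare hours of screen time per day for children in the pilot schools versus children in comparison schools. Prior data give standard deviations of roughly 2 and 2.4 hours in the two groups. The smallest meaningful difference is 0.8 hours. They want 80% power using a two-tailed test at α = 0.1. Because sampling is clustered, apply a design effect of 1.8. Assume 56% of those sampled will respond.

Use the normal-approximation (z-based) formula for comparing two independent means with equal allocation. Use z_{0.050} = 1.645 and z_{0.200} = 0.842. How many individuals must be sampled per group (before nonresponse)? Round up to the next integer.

n = 304 per group

n = (z_{α/2} + z_β)² · (σ₁² + σ₂²) / δ²
  = (1.645 + 0.842)² · (2² + 2.4² = 9.76) / 0.8²
  = 6.1852 · 9.76 / 0.64
  = 94.32
Design effect: 1.8 × 94.32 = 169.78.
Adjust for 56% response: 169.78 / 0.56 = 303.18.
Round up → n = 304 per group.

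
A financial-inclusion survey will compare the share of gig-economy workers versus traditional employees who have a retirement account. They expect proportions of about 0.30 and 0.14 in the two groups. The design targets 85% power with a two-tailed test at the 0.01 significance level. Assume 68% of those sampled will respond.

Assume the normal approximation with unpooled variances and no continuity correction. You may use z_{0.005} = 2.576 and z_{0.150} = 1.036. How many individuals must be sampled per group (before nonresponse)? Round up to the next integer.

n = (z_{α/2} + z_β)² · [p₁(1−p₁) + p₂(1−p₂)] / (p₁ − p₂)²
  = (2.576 + 1.036)² · (0.30·0.70 + 0.14·0.86) / (0.16)²
  = (3.612)² · (0.2100 + 0.1204) / 0.0256
  = 13.0465 · 0.3304 / 0.0256
  = 168.38
Adjust for 68% response: 168.38 / 0.68 = 247.62.
Round up → n = 248 per group.

n = 248 per group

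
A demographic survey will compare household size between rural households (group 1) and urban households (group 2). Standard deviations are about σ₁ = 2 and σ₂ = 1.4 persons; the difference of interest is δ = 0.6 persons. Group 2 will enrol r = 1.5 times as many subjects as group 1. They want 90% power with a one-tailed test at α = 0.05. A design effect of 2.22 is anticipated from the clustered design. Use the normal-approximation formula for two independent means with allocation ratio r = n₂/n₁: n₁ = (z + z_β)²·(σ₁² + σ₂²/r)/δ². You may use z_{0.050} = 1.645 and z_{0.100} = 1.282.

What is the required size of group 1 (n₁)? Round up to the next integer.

n₁ = 281

n₁ = (z_α + z_β)² · (σ₁² + σ₂²/r) / δ²
   = (1.645 + 1.282)² · (2² + 1.4²/1.5) / 0.6²
   = 8.5673 · (4 + 1.3067) / 0.36
   = 8.5673 · 5.3067 / 0.36
   = 126.29
Design effect: 2.22 × 126.29 = 280.36.
Round up → n₁ = 281; n₂ = r·n₁ = 1.5 × 281 = 422.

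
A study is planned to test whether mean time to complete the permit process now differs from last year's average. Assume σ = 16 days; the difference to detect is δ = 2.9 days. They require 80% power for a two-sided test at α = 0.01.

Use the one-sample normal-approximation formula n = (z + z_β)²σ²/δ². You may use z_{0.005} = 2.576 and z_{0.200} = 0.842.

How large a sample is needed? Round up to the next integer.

n = 356

n = (z_{α/2} + z_β)² · σ² / δ²
  = (2.576 + 0.842)² · 16² / 2.9²
  = 11.6827 · 256 / 8.41
  = 355.62
Round up → n = 356.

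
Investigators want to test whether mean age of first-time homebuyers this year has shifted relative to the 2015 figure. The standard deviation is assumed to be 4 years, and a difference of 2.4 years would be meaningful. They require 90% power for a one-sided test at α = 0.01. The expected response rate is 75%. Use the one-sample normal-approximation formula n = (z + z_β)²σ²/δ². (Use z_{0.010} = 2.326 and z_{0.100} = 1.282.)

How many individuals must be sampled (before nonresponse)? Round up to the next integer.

n = 49

n = (z_α + z_β)² · σ² / δ²
  = (2.326 + 1.282)² · 4² / 2.4²
  = 13.0177 · 16 / 5.76
  = 36.16
Adjust for 75% response: 36.16 / 0.75 = 48.21.
Round up → n = 49.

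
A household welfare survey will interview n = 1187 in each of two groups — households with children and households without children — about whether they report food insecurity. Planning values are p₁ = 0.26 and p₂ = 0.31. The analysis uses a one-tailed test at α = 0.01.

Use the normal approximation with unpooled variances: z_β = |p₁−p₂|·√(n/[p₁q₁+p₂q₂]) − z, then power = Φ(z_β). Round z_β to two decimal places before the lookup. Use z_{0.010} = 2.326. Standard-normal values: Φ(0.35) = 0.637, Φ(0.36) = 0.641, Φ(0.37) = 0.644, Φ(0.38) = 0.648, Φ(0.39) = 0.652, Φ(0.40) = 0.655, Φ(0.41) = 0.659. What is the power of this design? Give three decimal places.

Power ≈ 0.648

z_β = |p₁−p₂|·√(n/[p₁q₁+p₂q₂]) − z_α
    = 0.05 · √(1187/0.4063) − 2.326
    = 0.05 · 54.0508 − 2.326
    = 2.7025 − 2.326 = 0.3765 → 0.38
Power = Φ(0.38) = 0.648.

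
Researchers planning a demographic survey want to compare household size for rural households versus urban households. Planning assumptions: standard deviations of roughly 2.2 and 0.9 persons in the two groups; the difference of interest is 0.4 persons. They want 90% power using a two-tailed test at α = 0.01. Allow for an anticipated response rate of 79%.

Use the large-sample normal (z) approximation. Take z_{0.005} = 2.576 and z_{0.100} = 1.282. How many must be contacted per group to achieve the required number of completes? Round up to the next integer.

n = (z_{α/2} + z_β)² · (σ₁² + σ₂²) / δ²
  = (2.576 + 1.282)² · (2.2² + 0.9² = 5.65) / 0.4²
  = 14.8842 · 5.65 / 0.16
  = 525.60
Adjust for 79% response: 525.60 / 0.79 = 665.31.
Round up → n = 666 per group.

n = 666 per group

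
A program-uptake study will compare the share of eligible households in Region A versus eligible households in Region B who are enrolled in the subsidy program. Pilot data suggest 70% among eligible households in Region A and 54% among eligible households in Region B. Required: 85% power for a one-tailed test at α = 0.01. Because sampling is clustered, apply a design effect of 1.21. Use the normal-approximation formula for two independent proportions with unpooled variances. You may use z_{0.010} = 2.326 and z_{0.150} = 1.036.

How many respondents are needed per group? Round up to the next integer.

n = 245 per group

n = (z_α + z_β)² · [p₁(1−p₁) + p₂(1−p₂)] / (p₁ − p₂)²
  = (2.326 + 1.036)² · (0.70·0.30 + 0.54·0.46) / (0.16)²
  = (3.362)² · (0.2100 + 0.2484) / 0.0256
  = 11.3030 · 0.4584 / 0.0256
  = 202.40
Design effect: 1.21 × 202.40 = 244.90.
Round up → n = 245 per group.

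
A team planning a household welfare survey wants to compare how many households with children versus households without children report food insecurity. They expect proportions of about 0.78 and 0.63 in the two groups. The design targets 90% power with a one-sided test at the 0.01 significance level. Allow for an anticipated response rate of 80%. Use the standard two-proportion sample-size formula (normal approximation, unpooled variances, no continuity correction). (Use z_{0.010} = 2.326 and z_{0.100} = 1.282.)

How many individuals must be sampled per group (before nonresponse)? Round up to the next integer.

n = (z_α + z_β)² · [p₁(1−p₁) + p₂(1−p₂)] / (p₁ − p₂)²
  = (2.326 + 1.282)² · (0.78·0.22 + 0.63·0.37) / (0.15)²
  = (3.608)² · (0.1716 + 0.2331) / 0.0225
  = 13.0177 · 0.4047 / 0.0225
  = 234.14
Adjust for 80% response: 234.14 / 0.80 = 292.68.
Round up → n = 293 per group.

n = 293 per group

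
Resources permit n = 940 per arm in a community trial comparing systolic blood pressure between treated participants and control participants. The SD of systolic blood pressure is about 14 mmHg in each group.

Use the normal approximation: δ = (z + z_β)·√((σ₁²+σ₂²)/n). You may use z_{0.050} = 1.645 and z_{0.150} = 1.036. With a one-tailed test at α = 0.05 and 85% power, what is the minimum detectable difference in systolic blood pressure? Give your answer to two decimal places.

δ = (z_α + z_β) · √((σ₁²+σ₂²)/n)
  = (1.645 + 1.036) · √(392/940)
  = 2.681 · √0.41702
  = 2.681 · 0.6458
  = 1.7313

Minimum detectable difference ≈ 1.73 mmHg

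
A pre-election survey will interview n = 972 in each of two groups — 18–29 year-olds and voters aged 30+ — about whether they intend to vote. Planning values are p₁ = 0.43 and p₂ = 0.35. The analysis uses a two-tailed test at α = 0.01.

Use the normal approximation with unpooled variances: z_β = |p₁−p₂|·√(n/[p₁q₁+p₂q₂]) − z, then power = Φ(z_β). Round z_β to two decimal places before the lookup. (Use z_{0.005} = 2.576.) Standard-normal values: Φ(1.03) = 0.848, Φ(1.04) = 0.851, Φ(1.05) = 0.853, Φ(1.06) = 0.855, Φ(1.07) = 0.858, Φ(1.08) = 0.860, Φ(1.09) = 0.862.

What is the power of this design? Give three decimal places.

Power ≈ 0.853

z_β = |p₁−p₂|·√(n/[p₁q₁+p₂q₂]) − z_{α/2}
    = 0.08 · √(972/0.4726) − 2.576
    = 0.08 · 45.3509 − 2.576
    = 3.6281 − 2.576 = 1.0521 → 1.05
Power = Φ(1.05) = 0.853.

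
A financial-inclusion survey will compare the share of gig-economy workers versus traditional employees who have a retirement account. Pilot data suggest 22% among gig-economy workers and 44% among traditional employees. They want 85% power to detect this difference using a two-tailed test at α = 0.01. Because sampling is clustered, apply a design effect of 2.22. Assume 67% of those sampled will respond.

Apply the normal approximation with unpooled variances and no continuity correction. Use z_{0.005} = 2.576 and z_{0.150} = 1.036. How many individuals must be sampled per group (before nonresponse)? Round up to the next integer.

n = 374 per group

n = (z_{α/2} + z_β)² · [p₁(1−p₁) + p₂(1−p₂)] / (p₁ − p₂)²
  = (2.576 + 1.036)² · (0.22·0.78 + 0.44·0.56) / (-0.22)²
  = (3.612)² · (0.1716 + 0.2464) / 0.0484
  = 13.0465 · 0.4180 / 0.0484
  = 112.67
Design effect: 2.22 × 112.67 = 250.14.
Adjust for 67% response: 250.14 / 0.67 = 373.34.
Round up → n = 374 per group.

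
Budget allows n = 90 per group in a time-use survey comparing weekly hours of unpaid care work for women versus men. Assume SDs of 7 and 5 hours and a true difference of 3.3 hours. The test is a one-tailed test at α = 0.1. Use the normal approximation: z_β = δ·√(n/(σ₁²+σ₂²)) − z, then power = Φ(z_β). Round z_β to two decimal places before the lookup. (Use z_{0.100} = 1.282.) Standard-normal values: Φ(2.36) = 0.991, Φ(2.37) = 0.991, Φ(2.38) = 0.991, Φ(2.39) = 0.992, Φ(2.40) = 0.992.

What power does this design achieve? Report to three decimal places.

Power ≈ 0.991

z_β = δ·√(n/(σ₁²+σ₂²)) − z_α
    = 3.3 · √(90/74) − 1.282
    = 3.3 · 1.10282 − 1.282
    = 3.6393 − 1.282 = 2.3573 → 2.36
Power = Φ(2.36) = 0.991.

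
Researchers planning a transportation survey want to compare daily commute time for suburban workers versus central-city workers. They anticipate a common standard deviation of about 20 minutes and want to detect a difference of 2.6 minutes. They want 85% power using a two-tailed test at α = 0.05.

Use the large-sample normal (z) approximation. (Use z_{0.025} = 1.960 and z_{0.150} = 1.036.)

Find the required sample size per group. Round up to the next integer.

n = (z_{α/2} + z_β)² · (σ₁² + σ₂²) / δ²
  = (1.960 + 1.036)² · (2·20² = 800) / 2.6²
  = 8.9760 · 800 / 6.76
  = 1062.25
Round up → n = 1063 per group.

n = 1063 per group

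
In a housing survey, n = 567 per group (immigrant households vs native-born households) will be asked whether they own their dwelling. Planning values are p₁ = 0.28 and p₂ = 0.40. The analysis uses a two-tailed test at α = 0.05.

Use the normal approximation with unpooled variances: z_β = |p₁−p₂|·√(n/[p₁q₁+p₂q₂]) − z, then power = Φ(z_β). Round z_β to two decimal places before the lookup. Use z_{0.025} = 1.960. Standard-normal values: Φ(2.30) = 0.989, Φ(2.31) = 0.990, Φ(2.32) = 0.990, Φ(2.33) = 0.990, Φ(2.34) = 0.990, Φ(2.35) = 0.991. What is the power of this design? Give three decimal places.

z_β = |p₁−p₂|·√(n/[p₁q₁+p₂q₂]) − z_{α/2}
    = 0.12 · √(567/0.4416) − 1.960
    = 0.12 · 35.8325 − 1.960
    = 4.2999 − 1.960 = 2.3399 → 2.34
Power = Φ(2.34) = 0.990.

Power ≈ 0.990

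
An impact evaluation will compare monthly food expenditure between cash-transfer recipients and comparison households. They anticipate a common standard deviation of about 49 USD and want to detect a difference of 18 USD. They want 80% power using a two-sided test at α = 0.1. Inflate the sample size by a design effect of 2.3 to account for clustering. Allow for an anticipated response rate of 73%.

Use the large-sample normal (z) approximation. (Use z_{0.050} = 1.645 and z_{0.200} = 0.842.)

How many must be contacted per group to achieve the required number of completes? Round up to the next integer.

n = 289 per group

n = (z_{α/2} + z_β)² · (σ₁² + σ₂²) / δ²
  = (1.645 + 0.842)² · (2·49² = 4802) / 18²
  = 6.1852 · 4802 / 324
  = 91.67
Design effect: 2.3 × 91.67 = 210.84.
Adjust for 73% response: 210.84 / 0.73 = 288.82.
Round up → n = 289 per group.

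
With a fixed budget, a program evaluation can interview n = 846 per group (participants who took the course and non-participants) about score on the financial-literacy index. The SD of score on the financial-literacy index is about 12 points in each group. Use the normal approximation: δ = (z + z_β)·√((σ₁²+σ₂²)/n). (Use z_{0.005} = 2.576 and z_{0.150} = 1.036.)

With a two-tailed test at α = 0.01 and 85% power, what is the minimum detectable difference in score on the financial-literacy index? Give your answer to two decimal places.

δ = (z_{α/2} + z_β) · √((σ₁²+σ₂²)/n)
  = (2.576 + 1.036) · √(288/846)
  = 3.612 · √0.34043
  = 3.612 · 0.5835
  = 2.1075

Minimum detectable difference ≈ 2.11 points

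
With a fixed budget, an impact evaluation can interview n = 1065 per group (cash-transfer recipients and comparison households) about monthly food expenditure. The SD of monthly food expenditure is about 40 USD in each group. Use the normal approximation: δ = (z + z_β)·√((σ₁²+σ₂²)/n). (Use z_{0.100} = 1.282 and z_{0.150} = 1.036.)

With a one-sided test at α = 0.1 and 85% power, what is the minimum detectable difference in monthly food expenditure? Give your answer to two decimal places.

Minimum detectable difference ≈ 4.02 USD

δ = (z_α + z_β) · √((σ₁²+σ₂²)/n)
  = (1.282 + 1.036) · √(3200/1065)
  = 2.318 · √3.0047
  = 2.318 · 1.7334
  = 4.0180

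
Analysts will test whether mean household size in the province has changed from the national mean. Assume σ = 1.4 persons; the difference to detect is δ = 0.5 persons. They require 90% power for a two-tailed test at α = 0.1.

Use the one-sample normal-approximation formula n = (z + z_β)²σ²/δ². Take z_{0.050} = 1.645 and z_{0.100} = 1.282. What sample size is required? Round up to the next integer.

n = (z_{α/2} + z_β)² · σ² / δ²
  = (1.645 + 1.282)² · 1.4² / 0.5²
  = 8.5673 · 1.96 / 0.25
  = 67.17
Round up → n = 68.

n = 68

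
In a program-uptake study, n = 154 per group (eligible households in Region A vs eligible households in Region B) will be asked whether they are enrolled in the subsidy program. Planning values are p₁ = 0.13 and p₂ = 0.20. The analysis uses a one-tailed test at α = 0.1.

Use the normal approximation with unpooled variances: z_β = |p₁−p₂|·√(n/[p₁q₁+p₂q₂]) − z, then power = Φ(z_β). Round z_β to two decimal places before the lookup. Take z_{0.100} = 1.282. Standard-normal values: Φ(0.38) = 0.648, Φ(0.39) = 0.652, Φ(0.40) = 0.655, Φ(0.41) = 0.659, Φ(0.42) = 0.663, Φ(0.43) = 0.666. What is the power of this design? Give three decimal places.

Power ≈ 0.648

z_β = |p₁−p₂|·√(n/[p₁q₁+p₂q₂]) − z_α
    = 0.07 · √(154/0.2731) − 1.282
    = 0.07 · 23.7465 − 1.282
    = 1.6623 − 1.282 = 0.3803 → 0.38
Power = Φ(0.38) = 0.648.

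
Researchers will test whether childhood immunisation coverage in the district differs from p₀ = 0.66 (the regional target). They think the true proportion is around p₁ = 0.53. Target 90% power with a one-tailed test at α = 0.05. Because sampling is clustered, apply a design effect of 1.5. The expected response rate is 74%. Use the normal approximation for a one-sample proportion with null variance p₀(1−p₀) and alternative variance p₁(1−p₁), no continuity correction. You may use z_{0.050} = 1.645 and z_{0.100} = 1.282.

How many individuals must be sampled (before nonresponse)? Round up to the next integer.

n = 242

n = [z_α·√(p₀q₀) + z_β·√(p₁q₁)]² / (p₁ − p₀)²
  = [1.645·√(0.66·0.34) + 1.282·√(0.53·0.47)]² / (-0.13)²
  = [1.645·0.4737 + 1.282·0.4991]² / 0.0169
  = [1.4191]² / 0.0169
  = 119.16
Design effect: 1.5 × 119.16 = 178.74.
Adjust for 74% response: 178.74 / 0.74 = 241.54.
Round up → n = 242.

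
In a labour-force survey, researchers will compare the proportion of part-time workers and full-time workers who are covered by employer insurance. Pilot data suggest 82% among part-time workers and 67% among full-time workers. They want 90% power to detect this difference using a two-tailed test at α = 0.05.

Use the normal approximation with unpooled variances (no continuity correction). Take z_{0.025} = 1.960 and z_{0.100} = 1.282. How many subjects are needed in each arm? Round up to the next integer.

n = (z_{α/2} + z_β)² · [p₁(1−p₁) + p₂(1−p₂)] / (p₁ − p₂)²
  = (1.960 + 1.282)² · (0.82·0.18 + 0.67·0.33) / (0.15)²
  = (3.242)² · (0.1476 + 0.2211) / 0.0225
  = 10.5106 · 0.3687 / 0.0225
  = 172.23
Round up → n = 173 per group.

n = 173 per group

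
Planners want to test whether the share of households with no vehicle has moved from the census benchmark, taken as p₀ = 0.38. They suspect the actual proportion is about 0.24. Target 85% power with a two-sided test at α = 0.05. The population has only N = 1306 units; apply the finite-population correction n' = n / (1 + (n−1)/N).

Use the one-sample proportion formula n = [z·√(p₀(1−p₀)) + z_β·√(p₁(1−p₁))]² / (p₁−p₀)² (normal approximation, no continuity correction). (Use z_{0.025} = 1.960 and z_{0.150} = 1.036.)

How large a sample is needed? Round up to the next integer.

n = [z_{α/2}·√(p₀q₀) + z_β·√(p₁q₁)]² / (p₁ − p₀)²
  = [1.960·√(0.38·0.62) + 1.036·√(0.24·0.76)]² / (-0.14)²
  = [1.960·0.4854 + 1.036·0.4271]² / 0.0196
  = [1.3938]² / 0.0196
  = 99.12
Finite-population correction (N = 1306): 99.12 / (1 + (99.12 − 1)/1306) = 92.19.
Round up → n = 93.

n = 93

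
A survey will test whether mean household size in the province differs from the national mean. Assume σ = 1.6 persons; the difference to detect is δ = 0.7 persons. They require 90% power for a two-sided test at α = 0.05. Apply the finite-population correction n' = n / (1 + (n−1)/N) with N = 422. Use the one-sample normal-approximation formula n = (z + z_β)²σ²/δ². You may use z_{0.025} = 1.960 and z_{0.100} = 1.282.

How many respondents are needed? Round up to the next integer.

n = 49

n = (z_{α/2} + z_β)² · σ² / δ²
  = (1.960 + 1.282)² · 1.6² / 0.7²
  = 10.5106 · 2.56 / 0.49
  = 54.91
Finite-population correction (N = 422): 54.91 / (1 + (54.91 − 1)/422) = 48.69.
Round up → n = 49.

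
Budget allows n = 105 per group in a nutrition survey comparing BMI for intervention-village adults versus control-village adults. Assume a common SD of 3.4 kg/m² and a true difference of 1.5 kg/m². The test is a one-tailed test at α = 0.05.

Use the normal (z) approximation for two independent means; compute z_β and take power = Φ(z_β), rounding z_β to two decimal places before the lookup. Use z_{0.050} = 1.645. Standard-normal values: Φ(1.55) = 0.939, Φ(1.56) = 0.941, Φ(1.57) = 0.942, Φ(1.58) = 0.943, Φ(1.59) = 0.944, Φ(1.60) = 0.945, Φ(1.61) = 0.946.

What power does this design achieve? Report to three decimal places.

z_β = δ·√(n/(σ₁²+σ₂²)) − z_α
    = 1.5 · √(105/23.12) − 1.645
    = 1.5 · 2.13108 − 1.645
    = 3.1966 − 1.645 = 1.5516 → 1.55
Power = Φ(1.55) = 0.939.

Power ≈ 0.939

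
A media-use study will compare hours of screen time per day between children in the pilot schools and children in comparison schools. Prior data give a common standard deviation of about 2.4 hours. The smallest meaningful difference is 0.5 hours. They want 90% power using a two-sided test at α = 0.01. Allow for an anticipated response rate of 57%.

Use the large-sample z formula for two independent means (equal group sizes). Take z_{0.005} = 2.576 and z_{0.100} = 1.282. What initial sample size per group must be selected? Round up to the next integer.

n = (z_{α/2} + z_β)² · (σ₁² + σ₂²) / δ²
  = (2.576 + 1.282)² · (2·2.4² = 11.52) / 0.5²
  = 14.8842 · 11.52 / 0.25
  = 685.86
Adjust for 57% response: 685.86 / 0.57 = 1203.27.
Round up → n = 1204 per group.

n = 1204 per group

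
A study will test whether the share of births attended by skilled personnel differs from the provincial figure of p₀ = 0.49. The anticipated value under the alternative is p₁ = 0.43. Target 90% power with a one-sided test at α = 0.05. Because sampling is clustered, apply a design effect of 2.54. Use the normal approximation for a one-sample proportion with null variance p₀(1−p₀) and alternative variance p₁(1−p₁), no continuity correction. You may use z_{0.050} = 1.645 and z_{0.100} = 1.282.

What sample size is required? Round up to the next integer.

n = 1498

n = [z_α·√(p₀q₀) + z_β·√(p₁q₁)]² / (p₁ − p₀)²
  = [1.645·√(0.49·0.51) + 1.282·√(0.43·0.57)]² / (-0.06)²
  = [1.645·0.4999 + 1.282·0.4951]² / 0.0036
  = [1.4570]² / 0.0036
  = 589.70
Design effect: 2.54 × 589.70 = 1497.83.
Round up → n = 1498.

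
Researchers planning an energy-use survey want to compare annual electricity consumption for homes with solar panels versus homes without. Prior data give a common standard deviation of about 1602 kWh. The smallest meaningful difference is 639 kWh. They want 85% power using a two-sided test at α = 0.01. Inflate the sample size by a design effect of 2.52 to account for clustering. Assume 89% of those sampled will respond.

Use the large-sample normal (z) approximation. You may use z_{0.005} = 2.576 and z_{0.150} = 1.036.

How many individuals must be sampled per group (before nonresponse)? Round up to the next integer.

n = (z_{α/2} + z_β)² · (σ₁² + σ₂²) / δ²
  = (2.576 + 1.036)² · (2·1602² = 5132808) / 639²
  = 13.0465 · 5132808 / 408321
  = 164.00
Design effect: 2.52 × 164.00 = 413.28.
Adjust for 89% response: 413.28 / 0.89 = 464.36.
Round up → n = 465 per group.

n = 465 per group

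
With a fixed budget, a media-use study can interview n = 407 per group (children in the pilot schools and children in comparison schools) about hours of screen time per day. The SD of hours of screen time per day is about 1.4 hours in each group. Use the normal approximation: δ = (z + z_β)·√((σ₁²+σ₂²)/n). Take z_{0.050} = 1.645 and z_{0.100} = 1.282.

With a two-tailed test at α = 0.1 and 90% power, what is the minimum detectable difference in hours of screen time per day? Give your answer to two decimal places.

Minimum detectable difference ≈ 0.29 hours

δ = (z_{α/2} + z_β) · √((σ₁²+σ₂²)/n)
  = (1.645 + 1.282) · √(3.92/407)
  = 2.927 · √0.00963
  = 2.927 · 0.0981
  = 0.2873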